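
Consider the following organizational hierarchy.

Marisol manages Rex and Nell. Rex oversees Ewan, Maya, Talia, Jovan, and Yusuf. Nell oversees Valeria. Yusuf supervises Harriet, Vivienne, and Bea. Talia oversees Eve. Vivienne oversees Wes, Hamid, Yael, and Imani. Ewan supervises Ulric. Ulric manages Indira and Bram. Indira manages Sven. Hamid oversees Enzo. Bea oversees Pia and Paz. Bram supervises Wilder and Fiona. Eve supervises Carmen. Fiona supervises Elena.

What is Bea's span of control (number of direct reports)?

Bea directly manages Pia, Paz. That is 2 direct reports.

2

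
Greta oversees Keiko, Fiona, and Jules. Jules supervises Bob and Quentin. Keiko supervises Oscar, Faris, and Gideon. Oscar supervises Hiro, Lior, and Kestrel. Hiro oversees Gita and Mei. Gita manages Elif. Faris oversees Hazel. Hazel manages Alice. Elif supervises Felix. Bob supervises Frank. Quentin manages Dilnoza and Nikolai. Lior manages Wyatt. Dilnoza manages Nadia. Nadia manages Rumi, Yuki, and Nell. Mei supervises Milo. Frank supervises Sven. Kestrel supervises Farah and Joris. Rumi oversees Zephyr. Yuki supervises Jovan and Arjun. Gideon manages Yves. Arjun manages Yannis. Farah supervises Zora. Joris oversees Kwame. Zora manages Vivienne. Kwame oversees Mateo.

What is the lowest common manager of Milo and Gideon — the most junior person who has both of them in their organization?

Milo's chain of managers is Mei, Hiro, Oscar, Keiko, Greta. Gideon's chain of managers is Keiko, Greta. The first manager that appears in both chains is Keiko.

Keiko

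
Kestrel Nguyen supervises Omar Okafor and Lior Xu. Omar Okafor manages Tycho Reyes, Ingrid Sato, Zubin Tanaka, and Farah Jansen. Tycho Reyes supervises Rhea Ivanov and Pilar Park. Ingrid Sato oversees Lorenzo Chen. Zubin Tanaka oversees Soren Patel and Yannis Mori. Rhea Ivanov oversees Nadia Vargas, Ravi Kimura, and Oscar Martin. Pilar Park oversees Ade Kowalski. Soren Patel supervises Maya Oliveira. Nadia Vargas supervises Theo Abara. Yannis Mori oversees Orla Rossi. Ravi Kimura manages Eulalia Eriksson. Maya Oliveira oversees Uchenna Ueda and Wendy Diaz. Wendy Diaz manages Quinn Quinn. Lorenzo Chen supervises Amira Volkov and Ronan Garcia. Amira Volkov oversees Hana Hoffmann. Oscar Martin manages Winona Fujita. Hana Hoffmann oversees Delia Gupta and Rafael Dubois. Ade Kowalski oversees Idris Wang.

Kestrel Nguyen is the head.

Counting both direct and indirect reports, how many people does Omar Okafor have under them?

27

Omar Okafor directly manages Tycho Reyes, Ingrid Sato, Zubin Tanaka, Farah Jansen. Under Tycho Reyes: Pilar Park, Ade Kowalski, Idris Wang, Rhea Ivanov, Oscar Martin, Winona Fujita, Ravi Kimura, Eulalia Eriksson, Nadia Vargas, Theo Abara (10). Under Ingrid Sato: Lorenzo Chen, Ronan Garcia, Amira Volkov, Hana Hoffmann, Rafael Dubois, Delia Gupta (6). Under Zubin Tanaka: Yannis Mori, Orla Rossi, Soren Patel, Maya Oliveira, Uchenna Ueda, Wendy Diaz, Quinn Quinn (7). Farah Jansen has no reports. So Omar Okafor's organization is 4 direct reports plus everyone under them: 11 + 7 + 8 + 1 = 27.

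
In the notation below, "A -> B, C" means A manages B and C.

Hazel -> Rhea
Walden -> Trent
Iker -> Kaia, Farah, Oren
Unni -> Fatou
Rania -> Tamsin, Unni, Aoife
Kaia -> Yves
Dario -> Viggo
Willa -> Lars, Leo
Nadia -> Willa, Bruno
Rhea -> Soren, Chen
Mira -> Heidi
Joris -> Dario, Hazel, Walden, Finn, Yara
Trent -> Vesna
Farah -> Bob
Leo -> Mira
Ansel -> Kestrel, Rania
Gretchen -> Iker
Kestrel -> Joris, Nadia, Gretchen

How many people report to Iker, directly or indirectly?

5

Iker directly manages Kaia, Farah, Oren. Under Kaia: Yves (1). Under Farah: Bob (1). Oren has no reports. So Iker's organization is 3 direct reports plus everyone under them: 2 + 2 + 1 = 5.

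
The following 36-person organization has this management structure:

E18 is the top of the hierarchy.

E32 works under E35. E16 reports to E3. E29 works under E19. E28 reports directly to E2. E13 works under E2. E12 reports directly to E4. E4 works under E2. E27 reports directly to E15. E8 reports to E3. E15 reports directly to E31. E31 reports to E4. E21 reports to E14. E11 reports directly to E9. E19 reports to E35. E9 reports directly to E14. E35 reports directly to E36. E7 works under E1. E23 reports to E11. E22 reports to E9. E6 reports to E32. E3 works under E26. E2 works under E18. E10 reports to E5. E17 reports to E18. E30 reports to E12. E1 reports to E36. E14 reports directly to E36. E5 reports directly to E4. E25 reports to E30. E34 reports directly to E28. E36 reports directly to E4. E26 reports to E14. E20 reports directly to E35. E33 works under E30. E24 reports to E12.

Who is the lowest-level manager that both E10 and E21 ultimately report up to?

E4

E10's chain of managers is E5, E4, E2, E18. E21's chain of managers is E14, E36, E4, E2, E18. The first manager that appears in both chains is E4.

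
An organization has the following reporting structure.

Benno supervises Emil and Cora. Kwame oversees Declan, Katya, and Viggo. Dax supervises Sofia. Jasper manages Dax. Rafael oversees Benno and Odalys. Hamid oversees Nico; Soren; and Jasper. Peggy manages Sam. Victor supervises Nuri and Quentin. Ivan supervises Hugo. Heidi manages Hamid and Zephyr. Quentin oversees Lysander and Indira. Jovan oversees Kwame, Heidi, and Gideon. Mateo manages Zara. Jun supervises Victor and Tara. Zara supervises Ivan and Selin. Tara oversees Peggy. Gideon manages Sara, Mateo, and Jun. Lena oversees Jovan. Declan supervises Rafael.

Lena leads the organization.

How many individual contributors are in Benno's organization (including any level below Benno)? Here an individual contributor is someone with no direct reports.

2

The people in Benno's organization with no one reporting to them are Cora, Emil. That is 2.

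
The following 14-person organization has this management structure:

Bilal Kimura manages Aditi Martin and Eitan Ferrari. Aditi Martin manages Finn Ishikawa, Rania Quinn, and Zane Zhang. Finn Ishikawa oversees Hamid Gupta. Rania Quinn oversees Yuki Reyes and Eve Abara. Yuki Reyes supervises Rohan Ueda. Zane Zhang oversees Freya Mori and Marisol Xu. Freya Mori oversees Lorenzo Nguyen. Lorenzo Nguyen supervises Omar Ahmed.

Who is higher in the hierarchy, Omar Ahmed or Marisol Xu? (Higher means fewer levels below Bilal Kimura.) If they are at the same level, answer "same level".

Omar Ahmed is 5 levels below Bilal Kimura; Marisol Xu is 3. Marisol Xu is higher.

Marisol Xu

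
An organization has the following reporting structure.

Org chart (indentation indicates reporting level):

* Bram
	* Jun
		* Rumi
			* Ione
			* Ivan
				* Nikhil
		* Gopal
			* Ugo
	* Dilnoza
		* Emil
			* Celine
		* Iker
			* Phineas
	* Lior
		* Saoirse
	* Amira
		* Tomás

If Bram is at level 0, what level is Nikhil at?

Chain from Nikhil up to Bram: Nikhil → Ivan → Rumi → Jun → Bram. That is 4 steps up, so Nikhil is 4 levels below Bram.

4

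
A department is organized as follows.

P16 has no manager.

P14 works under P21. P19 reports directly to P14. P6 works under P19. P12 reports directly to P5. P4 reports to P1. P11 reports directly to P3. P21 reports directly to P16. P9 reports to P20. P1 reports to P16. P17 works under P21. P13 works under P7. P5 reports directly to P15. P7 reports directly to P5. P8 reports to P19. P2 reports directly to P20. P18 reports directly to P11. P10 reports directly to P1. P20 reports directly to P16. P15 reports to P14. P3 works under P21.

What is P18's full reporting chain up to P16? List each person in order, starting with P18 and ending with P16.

P18 reports to P11. P11 reports to P3. P3 reports to P21. P21 reports to P16. P16 is at the top.

P18 -> P11 -> P3 -> P21 -> P16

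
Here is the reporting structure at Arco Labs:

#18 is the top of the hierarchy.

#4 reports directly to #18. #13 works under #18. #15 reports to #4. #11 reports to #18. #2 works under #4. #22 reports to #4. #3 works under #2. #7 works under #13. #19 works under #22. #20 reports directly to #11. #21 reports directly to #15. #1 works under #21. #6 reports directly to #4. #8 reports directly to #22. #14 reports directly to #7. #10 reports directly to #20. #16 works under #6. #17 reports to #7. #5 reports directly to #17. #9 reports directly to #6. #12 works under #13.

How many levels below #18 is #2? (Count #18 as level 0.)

2

Chain from #2 up to #18: #2 → #4 → #18. That is 2 steps up, so #2 is 2 levels below #18.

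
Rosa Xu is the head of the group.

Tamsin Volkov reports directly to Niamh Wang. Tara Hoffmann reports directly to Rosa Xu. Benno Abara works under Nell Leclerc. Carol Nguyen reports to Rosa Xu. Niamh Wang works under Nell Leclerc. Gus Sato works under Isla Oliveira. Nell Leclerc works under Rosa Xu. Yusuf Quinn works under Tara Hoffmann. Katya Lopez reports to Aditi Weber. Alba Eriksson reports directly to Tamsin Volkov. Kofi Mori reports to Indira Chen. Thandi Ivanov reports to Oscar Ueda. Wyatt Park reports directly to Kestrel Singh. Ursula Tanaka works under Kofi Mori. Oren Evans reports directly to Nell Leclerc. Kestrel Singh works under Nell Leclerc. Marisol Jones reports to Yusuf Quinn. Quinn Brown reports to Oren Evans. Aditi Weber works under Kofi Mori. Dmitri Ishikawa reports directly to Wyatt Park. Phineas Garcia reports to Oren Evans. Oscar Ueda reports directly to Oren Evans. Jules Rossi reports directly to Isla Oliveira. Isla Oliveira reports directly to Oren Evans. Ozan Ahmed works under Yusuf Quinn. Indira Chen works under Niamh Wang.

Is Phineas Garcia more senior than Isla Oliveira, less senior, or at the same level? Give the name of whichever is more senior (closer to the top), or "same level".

same level

Both Phineas Garcia and Isla Oliveira are 3 levels below Rosa Xu.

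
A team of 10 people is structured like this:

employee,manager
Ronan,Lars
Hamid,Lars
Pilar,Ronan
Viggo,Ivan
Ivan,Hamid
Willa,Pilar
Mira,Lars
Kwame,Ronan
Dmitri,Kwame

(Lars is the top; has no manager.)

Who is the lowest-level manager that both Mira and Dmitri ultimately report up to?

Mira's chain of managers is Lars. Dmitri's chain of managers is Kwame, Ronan, Lars. The first manager that appears in both chains is Lars.

Lars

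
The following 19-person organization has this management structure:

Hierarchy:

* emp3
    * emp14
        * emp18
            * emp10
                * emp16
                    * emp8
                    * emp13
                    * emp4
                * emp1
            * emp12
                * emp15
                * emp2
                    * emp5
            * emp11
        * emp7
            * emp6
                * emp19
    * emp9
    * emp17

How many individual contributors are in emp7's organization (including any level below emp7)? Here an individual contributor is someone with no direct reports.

1

The only person in emp7's organization with no one reporting to them is emp19. That is 1.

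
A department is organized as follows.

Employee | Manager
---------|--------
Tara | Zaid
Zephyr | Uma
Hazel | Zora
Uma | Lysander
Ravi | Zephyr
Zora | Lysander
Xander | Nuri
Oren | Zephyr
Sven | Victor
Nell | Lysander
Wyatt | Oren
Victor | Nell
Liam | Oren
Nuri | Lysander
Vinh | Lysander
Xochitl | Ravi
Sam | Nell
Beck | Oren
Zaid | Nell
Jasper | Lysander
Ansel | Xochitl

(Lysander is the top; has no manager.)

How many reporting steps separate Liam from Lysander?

Chain from Liam up to Lysander: Liam → Oren → Zephyr → Uma → Lysander. That is 4 steps up, so Liam is 4 levels below Lysander.

4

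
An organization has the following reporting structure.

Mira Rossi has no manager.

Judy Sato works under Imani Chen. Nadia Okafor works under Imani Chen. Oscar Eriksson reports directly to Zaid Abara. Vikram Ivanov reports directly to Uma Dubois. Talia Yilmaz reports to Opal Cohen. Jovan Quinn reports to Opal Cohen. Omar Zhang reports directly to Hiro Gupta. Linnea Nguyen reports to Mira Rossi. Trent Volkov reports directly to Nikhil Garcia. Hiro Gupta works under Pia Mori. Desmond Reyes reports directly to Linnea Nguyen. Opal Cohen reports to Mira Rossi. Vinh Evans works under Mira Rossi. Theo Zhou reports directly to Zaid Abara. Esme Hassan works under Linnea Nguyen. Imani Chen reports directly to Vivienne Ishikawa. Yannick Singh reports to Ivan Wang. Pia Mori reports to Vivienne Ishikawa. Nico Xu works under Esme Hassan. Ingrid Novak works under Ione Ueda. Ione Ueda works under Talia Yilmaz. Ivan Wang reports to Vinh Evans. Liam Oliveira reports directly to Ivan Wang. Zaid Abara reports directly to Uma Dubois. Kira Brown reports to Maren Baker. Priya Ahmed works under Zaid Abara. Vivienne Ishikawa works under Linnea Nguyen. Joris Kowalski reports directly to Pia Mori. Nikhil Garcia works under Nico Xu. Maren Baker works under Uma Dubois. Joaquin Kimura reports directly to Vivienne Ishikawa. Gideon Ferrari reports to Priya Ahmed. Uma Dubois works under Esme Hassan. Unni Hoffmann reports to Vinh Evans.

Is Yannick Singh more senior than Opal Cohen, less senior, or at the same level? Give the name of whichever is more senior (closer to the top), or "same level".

Yannick Singh is 3 levels below Mira Rossi; Opal Cohen is 1. Opal Cohen is higher.

Opal Cohen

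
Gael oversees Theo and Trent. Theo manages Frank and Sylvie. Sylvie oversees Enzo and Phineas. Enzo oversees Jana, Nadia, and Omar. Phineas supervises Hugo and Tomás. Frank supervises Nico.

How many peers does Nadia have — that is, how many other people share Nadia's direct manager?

2

Nadia reports to Enzo. Enzo's other direct reports are Jana, Omar — 2 peers.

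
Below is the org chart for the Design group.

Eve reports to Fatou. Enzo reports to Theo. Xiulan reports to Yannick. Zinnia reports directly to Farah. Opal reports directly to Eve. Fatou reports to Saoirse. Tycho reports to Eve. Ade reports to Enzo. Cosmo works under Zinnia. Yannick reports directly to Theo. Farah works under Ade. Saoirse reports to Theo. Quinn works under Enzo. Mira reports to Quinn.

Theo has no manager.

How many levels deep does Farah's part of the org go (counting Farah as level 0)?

2

The longest chain under Farah runs Farah → Zinnia → Cosmo, which is 2 levels below Farah.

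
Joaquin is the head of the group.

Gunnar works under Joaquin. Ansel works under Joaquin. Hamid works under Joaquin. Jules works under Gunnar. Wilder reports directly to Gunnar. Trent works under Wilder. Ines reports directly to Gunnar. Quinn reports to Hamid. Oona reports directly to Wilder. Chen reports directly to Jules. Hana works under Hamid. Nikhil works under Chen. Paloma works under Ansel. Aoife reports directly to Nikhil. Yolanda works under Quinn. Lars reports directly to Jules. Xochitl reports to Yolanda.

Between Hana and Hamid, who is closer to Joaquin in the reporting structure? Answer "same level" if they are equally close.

Hamid

Hana is 2 levels below Joaquin; Hamid is 1. Hamid is higher.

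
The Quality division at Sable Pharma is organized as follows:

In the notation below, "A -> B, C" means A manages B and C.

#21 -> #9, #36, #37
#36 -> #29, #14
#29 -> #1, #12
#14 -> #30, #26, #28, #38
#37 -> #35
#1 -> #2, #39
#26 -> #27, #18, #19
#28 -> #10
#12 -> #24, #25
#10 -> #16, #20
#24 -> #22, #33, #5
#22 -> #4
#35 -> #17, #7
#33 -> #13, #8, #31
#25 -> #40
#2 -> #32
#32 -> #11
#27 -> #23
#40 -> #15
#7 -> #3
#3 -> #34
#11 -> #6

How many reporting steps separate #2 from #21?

4

Chain from #2 up to #21: #2 → #1 → #29 → #36 → #21. That is 4 steps up, so #2 is 4 levels below #21.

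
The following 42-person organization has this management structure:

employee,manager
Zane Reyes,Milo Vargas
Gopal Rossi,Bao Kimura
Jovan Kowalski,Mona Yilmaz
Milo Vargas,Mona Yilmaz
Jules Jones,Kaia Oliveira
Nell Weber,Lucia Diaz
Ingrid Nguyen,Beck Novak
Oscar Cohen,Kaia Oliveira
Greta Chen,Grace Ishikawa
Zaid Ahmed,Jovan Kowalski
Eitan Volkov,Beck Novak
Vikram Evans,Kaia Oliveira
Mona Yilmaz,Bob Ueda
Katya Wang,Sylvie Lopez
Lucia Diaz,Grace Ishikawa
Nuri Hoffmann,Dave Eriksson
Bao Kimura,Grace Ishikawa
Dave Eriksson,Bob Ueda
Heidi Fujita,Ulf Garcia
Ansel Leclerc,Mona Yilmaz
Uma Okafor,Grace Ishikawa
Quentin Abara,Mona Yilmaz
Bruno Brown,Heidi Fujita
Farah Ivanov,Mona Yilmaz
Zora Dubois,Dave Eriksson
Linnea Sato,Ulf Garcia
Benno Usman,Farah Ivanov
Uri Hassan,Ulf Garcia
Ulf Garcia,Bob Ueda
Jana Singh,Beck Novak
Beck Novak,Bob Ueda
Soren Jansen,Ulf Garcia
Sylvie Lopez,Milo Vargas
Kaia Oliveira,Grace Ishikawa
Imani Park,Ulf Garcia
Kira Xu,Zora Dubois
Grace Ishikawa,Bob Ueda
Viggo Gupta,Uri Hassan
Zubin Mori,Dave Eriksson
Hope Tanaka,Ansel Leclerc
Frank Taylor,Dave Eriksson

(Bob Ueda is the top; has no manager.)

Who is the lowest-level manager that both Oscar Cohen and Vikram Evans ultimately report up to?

Oscar Cohen's chain of managers is Kaia Oliveira, Grace Ishikawa, Bob Ueda. Vikram Evans's chain of managers is Kaia Oliveira, Grace Ishikawa, Bob Ueda. The first manager that appears in both chains is Kaia Oliveira.

Kaia Oliveira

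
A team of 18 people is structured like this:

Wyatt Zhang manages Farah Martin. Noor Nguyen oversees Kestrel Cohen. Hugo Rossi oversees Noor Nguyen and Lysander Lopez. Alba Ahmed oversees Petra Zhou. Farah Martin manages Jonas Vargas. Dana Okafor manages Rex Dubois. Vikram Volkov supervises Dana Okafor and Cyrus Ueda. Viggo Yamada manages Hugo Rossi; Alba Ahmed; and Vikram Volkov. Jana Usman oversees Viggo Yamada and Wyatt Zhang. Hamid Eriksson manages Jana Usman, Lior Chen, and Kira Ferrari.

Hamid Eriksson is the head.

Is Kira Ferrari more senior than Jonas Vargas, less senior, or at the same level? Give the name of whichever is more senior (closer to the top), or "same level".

Kira Ferrari is 1 level below Hamid Eriksson; Jonas Vargas is 4. Kira Ferrari is higher.

Kira Ferrari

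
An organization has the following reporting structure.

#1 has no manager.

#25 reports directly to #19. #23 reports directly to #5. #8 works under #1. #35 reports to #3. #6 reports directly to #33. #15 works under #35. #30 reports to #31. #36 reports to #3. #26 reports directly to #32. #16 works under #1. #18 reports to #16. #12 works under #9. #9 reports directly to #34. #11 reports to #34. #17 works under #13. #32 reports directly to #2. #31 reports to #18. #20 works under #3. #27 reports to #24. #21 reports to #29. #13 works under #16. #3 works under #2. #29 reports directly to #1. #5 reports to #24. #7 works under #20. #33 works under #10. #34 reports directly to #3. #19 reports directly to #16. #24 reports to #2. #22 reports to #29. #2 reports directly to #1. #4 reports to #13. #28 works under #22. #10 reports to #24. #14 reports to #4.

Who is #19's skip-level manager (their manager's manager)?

#19 reports to #16, and #16 reports to #1. So #19's skip-level manager is #1.

#1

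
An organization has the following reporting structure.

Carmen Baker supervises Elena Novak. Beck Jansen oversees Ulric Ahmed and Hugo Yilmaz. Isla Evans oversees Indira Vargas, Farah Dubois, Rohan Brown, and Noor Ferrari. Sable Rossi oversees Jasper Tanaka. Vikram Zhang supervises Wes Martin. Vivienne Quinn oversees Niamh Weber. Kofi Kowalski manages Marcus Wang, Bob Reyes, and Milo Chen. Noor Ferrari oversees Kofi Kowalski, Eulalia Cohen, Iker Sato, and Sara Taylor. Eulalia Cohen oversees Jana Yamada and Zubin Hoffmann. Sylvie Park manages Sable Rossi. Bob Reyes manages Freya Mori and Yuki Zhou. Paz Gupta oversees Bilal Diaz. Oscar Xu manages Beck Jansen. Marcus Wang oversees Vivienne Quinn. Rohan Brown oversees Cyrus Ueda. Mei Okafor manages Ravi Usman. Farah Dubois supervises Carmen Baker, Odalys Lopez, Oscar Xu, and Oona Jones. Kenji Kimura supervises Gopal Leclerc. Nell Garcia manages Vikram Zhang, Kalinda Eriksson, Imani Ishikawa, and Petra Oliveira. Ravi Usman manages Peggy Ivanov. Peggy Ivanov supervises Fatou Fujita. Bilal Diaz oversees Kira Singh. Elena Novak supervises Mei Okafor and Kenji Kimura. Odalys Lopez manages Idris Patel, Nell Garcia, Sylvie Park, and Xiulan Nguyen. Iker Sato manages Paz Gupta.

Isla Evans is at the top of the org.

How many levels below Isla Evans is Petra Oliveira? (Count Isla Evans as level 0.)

Chain from Petra Oliveira up to Isla Evans: Petra Oliveira → Nell Garcia → Odalys Lopez → Farah Dubois → Isla Evans. That is 4 steps up, so Petra Oliveira is 4 levels below Isla Evans.

4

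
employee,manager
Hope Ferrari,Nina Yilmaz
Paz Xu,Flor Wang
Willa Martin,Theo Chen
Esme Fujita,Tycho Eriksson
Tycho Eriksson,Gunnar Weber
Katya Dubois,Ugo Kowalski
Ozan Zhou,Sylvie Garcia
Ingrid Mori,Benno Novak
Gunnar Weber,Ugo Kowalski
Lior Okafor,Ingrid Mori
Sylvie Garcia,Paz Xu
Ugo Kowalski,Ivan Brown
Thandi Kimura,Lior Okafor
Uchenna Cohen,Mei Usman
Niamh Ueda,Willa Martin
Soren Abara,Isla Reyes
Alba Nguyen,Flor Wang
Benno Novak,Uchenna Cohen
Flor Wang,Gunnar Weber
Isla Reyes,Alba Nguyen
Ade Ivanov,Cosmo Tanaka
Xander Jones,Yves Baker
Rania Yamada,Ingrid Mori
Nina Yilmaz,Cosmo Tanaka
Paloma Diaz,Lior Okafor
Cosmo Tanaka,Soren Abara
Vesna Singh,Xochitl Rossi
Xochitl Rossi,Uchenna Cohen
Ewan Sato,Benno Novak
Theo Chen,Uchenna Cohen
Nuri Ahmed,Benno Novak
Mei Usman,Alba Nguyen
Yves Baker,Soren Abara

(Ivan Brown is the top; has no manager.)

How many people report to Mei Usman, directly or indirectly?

Mei Usman directly manages Uchenna Cohen. Under Uchenna Cohen: Xochitl Rossi, Vesna Singh, Theo Chen, Willa Martin, Niamh Ueda, Benno Novak, Ewan Sato, Nuri Ahmed, Ingrid Mori, Rania Yamada, Lior Okafor, Thandi Kimura, Paloma Diaz (13). That's 14 in total.

14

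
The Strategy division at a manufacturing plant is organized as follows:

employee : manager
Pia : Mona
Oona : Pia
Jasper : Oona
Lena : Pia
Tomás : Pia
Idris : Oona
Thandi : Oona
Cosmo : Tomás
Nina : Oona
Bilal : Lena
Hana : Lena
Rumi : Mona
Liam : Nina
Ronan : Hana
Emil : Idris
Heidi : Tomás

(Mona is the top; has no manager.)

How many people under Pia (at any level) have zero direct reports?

8

The people in Pia's organization with no one reporting to them are Heidi, Cosmo, Ronan, Bilal, Liam, Thandi, Emil, Jasper. That is 8.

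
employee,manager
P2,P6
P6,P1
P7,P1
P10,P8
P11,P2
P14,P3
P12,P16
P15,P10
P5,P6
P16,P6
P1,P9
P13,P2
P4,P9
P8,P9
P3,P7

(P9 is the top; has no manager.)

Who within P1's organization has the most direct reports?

Direct-report counts within P1's organization: P1 has 2; P6 has 3; P2 has 2; P16 has 1; P7 has 1; P3 has 1. The largest is 3, held by P6.

P6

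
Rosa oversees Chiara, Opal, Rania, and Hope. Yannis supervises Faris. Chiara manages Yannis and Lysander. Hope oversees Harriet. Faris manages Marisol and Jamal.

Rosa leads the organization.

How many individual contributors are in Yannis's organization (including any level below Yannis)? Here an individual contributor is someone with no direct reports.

The people in Yannis's organization with no one reporting to them are Jamal, Marisol. That is 2.

2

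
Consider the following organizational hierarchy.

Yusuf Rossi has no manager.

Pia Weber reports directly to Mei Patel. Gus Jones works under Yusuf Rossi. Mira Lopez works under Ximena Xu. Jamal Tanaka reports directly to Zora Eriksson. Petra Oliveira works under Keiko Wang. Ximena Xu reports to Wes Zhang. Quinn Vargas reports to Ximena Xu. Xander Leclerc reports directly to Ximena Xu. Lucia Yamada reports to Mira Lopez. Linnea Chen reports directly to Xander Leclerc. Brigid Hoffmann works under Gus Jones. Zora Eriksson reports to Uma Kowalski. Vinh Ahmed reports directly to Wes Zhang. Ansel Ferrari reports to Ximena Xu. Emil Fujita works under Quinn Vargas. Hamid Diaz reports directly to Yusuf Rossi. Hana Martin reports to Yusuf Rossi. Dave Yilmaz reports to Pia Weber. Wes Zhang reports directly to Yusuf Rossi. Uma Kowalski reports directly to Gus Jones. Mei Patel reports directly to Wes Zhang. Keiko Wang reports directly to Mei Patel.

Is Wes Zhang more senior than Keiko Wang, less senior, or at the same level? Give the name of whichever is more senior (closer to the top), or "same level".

Wes Zhang is 1 level below Yusuf Rossi; Keiko Wang is 3. Wes Zhang is higher.

Wes Zhang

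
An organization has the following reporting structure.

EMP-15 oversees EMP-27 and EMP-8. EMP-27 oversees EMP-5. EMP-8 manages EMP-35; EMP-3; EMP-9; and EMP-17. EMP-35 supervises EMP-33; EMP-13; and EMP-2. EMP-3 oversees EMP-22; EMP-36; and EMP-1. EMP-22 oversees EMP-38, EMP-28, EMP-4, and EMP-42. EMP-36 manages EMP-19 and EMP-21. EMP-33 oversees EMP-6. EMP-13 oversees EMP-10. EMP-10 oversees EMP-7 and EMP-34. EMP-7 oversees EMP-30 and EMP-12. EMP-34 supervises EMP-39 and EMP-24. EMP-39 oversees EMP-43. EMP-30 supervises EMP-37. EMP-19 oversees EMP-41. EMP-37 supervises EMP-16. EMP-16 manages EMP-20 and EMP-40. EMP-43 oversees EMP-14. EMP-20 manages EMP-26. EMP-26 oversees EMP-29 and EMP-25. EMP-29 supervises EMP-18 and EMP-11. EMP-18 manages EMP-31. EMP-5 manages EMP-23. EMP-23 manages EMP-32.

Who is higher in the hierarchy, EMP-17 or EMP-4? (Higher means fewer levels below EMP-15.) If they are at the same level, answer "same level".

EMP-17

EMP-17 is 2 levels below EMP-15; EMP-4 is 4. EMP-17 is higher.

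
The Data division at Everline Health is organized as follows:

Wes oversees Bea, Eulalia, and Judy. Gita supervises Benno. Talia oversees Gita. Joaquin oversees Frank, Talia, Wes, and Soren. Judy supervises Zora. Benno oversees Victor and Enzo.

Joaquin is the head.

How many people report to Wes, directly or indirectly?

4

Wes directly manages Judy, Eulalia, Bea. Under Judy: Zora (1). Eulalia has no reports. Bea has no reports. So Wes's organization is 3 direct reports plus everyone under them: 2 + 1 + 1 = 4.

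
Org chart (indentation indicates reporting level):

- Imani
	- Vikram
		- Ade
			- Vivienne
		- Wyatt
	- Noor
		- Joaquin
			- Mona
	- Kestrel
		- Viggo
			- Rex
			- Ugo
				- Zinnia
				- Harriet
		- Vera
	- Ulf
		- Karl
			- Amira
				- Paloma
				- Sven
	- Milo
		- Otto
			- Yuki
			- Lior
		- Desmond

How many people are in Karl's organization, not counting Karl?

3

Karl directly manages Amira. Under Amira: Sven, Paloma (2). That's 3 in total.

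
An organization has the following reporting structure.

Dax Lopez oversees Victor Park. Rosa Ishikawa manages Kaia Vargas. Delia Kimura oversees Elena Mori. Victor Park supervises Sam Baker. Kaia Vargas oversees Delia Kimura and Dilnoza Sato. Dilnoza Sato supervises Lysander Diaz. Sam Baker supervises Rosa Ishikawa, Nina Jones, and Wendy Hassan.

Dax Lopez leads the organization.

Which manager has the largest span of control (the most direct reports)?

Sam Baker

Direct-report counts: Dax Lopez has 1; Victor Park has 1; Sam Baker has 3; Rosa Ishikawa has 1; Kaia Vargas has 2; Dilnoza Sato has 1; Delia Kimura has 1. The largest is 3, held by Sam Baker.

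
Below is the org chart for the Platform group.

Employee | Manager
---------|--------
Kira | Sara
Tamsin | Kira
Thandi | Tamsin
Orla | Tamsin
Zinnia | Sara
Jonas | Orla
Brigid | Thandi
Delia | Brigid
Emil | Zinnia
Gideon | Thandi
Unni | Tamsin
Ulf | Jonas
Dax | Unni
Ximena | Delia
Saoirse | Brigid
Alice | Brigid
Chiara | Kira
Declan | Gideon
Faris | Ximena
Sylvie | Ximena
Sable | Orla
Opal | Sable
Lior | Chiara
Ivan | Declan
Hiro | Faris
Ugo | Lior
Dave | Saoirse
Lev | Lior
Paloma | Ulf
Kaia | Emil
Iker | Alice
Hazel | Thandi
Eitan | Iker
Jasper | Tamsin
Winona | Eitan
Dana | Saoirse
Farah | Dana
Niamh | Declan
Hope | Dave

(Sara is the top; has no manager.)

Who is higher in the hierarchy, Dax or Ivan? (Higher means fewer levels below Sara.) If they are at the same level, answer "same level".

Dax is 4 levels below Sara; Ivan is 6. Dax is higher.

Dax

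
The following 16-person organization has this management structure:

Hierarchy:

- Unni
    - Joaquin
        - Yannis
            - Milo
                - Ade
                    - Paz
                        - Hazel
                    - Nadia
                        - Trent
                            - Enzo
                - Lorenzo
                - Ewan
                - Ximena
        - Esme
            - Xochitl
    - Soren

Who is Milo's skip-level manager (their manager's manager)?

Milo reports to Yannis, and Yannis reports to Joaquin. So Milo's skip-level manager is Joaquin.

Joaquin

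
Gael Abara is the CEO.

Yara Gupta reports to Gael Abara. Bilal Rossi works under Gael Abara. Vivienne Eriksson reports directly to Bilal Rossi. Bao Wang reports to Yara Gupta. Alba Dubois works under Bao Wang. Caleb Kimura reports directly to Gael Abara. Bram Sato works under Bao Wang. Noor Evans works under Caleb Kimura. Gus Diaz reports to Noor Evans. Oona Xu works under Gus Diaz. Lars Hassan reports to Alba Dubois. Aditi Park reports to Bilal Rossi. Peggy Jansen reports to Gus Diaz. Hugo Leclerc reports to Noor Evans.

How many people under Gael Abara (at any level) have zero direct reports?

7

The people in Gael Abara's organization with no one reporting to them are Hugo Leclerc, Peggy Jansen, Oona Xu, Aditi Park, Vivienne Eriksson, Bram Sato, Lars Hassan. That is 7.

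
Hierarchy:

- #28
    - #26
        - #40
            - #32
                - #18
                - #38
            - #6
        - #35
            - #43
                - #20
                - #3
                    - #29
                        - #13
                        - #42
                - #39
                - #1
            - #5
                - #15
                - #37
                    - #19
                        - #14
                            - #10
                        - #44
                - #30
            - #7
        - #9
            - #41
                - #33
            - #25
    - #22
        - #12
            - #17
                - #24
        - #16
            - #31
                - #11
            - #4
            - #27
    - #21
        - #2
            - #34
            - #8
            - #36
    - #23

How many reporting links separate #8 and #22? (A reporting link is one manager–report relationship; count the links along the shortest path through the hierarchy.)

#8 is 3 levels below #28, and #22 is 1 level below #28 (their lowest common manager). The shortest path runs up from #8 to #28 and back down to #22: 3 + 1 = 4 links.

4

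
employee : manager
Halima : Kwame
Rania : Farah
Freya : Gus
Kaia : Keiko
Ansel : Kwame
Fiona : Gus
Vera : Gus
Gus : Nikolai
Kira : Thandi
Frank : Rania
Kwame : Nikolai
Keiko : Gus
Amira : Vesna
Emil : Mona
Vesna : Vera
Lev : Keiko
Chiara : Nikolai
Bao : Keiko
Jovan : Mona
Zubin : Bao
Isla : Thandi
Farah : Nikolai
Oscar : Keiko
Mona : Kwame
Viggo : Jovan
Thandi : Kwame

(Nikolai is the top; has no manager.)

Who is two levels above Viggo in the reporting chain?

Viggo reports to Jovan, and Jovan reports to Mona. So Viggo's skip-level manager is Mona.

Mona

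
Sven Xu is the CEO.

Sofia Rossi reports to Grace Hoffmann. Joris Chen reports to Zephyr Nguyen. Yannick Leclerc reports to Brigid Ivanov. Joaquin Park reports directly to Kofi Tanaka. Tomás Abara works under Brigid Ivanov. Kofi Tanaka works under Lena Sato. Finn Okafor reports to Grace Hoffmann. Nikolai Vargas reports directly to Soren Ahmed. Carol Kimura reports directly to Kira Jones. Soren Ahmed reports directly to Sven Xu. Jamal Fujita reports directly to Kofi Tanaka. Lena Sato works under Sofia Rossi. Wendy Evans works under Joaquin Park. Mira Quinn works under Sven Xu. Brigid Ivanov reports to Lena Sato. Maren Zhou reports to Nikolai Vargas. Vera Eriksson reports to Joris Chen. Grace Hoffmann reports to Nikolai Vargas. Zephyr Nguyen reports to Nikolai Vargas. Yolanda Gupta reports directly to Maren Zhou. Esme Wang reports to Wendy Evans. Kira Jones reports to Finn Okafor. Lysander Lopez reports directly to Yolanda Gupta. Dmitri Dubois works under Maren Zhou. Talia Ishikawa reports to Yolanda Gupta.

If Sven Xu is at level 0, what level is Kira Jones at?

Chain from Kira Jones up to Sven Xu: Kira Jones → Finn Okafor → Grace Hoffmann → Nikolai Vargas → Soren Ahmed → Sven Xu. That is 5 steps up, so Kira Jones is 5 levels below Sven Xu.

5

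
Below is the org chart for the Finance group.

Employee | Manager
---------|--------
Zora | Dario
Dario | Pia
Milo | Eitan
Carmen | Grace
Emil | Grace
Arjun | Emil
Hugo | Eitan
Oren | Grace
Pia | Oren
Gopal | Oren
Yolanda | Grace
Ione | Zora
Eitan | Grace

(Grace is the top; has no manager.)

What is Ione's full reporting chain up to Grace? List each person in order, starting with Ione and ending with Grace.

Ione reports to Zora. Zora reports to Dario. Dario reports to Pia. Pia reports to Oren. Oren reports to Grace. Grace is at the top.

Ione -> Zora -> Dario -> Pia -> Oren -> Grace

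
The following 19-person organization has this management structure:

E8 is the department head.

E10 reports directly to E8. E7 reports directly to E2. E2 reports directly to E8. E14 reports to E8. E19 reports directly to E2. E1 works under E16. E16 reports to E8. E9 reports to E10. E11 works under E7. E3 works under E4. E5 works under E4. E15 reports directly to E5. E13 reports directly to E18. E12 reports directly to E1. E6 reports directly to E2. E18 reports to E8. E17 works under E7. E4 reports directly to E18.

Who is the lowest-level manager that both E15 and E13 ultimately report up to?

E15's chain of managers is E5, E4, E18, E8. E13's chain of managers is E18, E8. The first manager that appears in both chains is E18.

E18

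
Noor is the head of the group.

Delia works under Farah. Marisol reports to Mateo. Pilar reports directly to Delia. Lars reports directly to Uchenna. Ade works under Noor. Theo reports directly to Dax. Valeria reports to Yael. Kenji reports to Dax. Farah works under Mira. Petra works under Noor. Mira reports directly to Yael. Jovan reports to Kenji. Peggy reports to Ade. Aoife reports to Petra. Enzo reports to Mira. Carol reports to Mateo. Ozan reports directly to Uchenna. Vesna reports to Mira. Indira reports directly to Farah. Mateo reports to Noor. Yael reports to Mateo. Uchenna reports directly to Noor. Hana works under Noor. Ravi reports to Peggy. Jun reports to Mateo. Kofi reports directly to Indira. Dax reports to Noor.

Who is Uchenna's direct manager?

Uchenna reports directly to Noor.

Noor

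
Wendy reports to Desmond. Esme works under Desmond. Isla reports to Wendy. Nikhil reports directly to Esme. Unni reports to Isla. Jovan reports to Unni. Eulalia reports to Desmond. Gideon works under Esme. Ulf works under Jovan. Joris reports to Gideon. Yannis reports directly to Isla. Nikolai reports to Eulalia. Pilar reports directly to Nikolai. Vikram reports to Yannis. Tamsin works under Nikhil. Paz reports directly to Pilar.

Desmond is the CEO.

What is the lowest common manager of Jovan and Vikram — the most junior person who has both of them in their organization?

Jovan's chain of managers is Unni, Isla, Wendy, Desmond. Vikram's chain of managers is Yannis, Isla, Wendy, Desmond. The first manager that appears in both chains is Isla.

Isla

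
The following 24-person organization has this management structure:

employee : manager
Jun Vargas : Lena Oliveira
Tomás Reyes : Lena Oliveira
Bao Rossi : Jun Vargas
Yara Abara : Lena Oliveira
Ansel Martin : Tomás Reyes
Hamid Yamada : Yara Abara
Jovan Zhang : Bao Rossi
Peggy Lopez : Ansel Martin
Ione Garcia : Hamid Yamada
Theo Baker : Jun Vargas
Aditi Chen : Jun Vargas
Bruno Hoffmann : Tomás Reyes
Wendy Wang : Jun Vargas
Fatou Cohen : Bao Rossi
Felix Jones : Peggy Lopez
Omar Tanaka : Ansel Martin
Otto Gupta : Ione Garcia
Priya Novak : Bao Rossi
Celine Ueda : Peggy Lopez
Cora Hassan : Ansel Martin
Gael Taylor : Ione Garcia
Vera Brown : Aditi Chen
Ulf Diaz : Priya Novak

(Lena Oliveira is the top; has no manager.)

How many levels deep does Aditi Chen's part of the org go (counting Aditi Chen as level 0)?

1

The longest chain under Aditi Chen runs Aditi Chen → Vera Brown, which is 1 level below Aditi Chen.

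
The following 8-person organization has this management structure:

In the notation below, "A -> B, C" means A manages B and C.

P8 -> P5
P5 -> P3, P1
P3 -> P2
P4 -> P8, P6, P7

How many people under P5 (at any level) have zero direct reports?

2

The people in P5's organization with no one reporting to them are P1, P2. That is 2.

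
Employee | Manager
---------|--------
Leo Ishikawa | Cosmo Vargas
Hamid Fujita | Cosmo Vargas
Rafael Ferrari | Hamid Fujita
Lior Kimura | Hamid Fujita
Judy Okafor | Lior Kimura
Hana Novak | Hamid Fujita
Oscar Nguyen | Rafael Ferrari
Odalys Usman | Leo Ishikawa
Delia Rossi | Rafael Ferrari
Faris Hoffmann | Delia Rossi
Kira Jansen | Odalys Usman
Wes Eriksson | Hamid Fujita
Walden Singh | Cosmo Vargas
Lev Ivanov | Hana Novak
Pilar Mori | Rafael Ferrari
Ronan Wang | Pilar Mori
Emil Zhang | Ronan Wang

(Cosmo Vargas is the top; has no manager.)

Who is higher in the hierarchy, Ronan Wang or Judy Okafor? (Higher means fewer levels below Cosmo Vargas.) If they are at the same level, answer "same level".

Ronan Wang is 4 levels below Cosmo Vargas; Judy Okafor is 3. Judy Okafor is higher.

Judy Okafor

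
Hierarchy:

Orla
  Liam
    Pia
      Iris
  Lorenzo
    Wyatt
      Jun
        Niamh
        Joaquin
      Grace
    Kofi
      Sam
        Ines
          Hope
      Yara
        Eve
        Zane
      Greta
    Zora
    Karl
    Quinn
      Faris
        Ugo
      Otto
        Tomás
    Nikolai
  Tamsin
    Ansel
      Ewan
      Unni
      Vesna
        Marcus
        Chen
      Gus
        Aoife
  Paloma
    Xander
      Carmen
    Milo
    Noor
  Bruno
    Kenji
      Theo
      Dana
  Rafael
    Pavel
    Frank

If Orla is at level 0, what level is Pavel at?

2

Chain from Pavel up to Orla: Pavel → Rafael → Orla. That is 2 steps up, so Pavel is 2 levels below Orla.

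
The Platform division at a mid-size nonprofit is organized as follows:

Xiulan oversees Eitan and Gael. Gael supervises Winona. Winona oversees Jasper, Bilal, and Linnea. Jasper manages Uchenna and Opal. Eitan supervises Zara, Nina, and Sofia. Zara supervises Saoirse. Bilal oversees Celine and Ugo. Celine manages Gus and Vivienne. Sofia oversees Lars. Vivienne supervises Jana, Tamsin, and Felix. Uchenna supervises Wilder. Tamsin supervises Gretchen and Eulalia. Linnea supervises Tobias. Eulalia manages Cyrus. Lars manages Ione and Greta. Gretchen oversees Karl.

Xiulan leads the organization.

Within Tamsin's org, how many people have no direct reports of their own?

The people in Tamsin's organization with no one reporting to them are Karl, Cyrus. That is 2.

2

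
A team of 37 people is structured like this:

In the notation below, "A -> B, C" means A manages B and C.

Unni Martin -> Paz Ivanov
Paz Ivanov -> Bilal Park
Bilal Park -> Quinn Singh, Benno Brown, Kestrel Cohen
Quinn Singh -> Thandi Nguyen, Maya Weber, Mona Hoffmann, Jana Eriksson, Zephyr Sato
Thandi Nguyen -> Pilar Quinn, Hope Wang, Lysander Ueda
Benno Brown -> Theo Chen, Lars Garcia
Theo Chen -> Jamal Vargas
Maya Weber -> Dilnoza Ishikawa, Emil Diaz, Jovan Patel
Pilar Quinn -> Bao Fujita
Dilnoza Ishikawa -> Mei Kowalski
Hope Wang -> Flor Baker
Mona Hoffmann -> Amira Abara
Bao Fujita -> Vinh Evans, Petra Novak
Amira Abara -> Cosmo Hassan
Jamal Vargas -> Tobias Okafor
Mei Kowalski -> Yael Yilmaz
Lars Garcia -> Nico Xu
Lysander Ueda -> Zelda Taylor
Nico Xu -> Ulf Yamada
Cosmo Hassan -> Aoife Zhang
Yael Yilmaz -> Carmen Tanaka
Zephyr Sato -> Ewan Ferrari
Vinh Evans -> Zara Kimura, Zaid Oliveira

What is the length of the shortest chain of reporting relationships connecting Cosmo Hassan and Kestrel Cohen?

Cosmo Hassan is 4 levels below Bilal Park, and Kestrel Cohen is 1 level below Bilal Park (their lowest common manager). The shortest path runs up from Cosmo Hassan to Bilal Park and back down to Kestrel Cohen: 4 + 1 = 5 links.

5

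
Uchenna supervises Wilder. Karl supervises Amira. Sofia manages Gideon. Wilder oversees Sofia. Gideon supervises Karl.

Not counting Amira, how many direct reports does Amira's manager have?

Amira reports to Karl, and Karl has no other direct reports. Amira has 0 peers.

0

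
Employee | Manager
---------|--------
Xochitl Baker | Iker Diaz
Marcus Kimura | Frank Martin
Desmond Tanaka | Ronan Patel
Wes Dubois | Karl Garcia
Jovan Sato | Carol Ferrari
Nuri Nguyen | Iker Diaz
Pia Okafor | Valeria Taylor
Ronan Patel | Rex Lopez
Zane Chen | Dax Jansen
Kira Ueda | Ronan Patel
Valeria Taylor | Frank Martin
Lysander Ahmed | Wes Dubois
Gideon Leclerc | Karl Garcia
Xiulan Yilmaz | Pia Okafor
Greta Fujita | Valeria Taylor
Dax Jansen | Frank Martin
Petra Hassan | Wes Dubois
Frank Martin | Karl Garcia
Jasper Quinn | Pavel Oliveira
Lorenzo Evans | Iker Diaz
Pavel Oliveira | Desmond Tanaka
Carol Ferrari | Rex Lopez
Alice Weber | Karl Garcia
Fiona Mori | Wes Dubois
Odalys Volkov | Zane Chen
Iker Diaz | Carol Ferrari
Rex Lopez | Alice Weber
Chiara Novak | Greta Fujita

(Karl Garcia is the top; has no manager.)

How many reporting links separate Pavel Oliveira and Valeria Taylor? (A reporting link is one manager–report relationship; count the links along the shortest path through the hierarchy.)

7

Pavel Oliveira is 5 levels below Karl Garcia, and Valeria Taylor is 2 levels below Karl Garcia (their lowest common manager). The shortest path runs up from Pavel Oliveira to Karl Garcia and back down to Valeria Taylor: 5 + 2 = 7 links.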